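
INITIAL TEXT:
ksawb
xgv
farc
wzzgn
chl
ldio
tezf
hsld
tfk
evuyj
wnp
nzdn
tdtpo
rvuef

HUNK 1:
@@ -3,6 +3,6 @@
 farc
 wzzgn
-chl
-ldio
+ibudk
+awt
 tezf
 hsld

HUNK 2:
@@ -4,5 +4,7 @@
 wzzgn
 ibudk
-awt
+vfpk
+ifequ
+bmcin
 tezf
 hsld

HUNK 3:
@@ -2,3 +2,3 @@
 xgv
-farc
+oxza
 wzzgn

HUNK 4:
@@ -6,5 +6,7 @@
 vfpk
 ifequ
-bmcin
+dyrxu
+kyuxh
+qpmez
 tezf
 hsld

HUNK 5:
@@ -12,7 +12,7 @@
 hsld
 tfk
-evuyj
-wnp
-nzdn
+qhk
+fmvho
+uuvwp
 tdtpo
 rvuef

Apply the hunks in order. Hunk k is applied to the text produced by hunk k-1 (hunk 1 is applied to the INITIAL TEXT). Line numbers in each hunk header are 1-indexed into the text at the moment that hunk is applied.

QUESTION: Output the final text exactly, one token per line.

Hunk 1: at line 3 remove [chl,ldio] add [ibudk,awt] -> 14 lines: ksawb xgv farc wzzgn ibudk awt tezf hsld tfk evuyj wnp nzdn tdtpo rvuef
Hunk 2: at line 4 remove [awt] add [vfpk,ifequ,bmcin] -> 16 lines: ksawb xgv farc wzzgn ibudk vfpk ifequ bmcin tezf hsld tfk evuyj wnp nzdn tdtpo rvuef
Hunk 3: at line 2 remove [farc] add [oxza] -> 16 lines: ksawb xgv oxza wzzgn ibudk vfpk ifequ bmcin tezf hsld tfk evuyj wnp nzdn tdtpo rvuef
Hunk 4: at line 6 remove [bmcin] add [dyrxu,kyuxh,qpmez] -> 18 lines: ksawb xgv oxza wzzgn ibudk vfpk ifequ dyrxu kyuxh qpmez tezf hsld tfk evuyj wnp nzdn tdtpo rvuef
Hunk 5: at line 12 remove [evuyj,wnp,nzdn] add [qhk,fmvho,uuvwp] -> 18 lines: ksawb xgv oxza wzzgn ibudk vfpk ifequ dyrxu kyuxh qpmez tezf hsld tfk qhk fmvho uuvwp tdtpo rvuef

Answer: ksawb
xgv
oxza
wzzgn
ibudk
vfpk
ifequ
dyrxu
kyuxh
qpmez
tezf
hsld
tfk
qhk
fmvho
uuvwp
tdtpo
rvuef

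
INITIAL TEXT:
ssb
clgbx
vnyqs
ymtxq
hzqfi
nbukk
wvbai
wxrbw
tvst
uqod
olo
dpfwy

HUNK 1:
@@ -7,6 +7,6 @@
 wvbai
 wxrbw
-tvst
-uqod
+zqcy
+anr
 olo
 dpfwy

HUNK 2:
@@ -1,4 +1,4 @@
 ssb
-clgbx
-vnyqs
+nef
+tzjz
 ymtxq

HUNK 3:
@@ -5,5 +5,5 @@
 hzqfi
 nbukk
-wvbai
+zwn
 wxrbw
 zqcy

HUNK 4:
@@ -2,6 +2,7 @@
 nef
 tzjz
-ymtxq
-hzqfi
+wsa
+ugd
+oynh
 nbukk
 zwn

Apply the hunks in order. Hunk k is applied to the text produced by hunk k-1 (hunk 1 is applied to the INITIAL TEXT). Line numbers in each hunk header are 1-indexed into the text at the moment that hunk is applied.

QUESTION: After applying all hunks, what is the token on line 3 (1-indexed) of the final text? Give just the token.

Hunk 1: at line 7 remove [tvst,uqod] add [zqcy,anr] -> 12 lines: ssb clgbx vnyqs ymtxq hzqfi nbukk wvbai wxrbw zqcy anr olo dpfwy
Hunk 2: at line 1 remove [clgbx,vnyqs] add [nef,tzjz] -> 12 lines: ssb nef tzjz ymtxq hzqfi nbukk wvbai wxrbw zqcy anr olo dpfwy
Hunk 3: at line 5 remove [wvbai] add [zwn] -> 12 lines: ssb nef tzjz ymtxq hzqfi nbukk zwn wxrbw zqcy anr olo dpfwy
Hunk 4: at line 2 remove [ymtxq,hzqfi] add [wsa,ugd,oynh] -> 13 lines: ssb nef tzjz wsa ugd oynh nbukk zwn wxrbw zqcy anr olo dpfwy
Final line 3: tzjz

Answer: tzjz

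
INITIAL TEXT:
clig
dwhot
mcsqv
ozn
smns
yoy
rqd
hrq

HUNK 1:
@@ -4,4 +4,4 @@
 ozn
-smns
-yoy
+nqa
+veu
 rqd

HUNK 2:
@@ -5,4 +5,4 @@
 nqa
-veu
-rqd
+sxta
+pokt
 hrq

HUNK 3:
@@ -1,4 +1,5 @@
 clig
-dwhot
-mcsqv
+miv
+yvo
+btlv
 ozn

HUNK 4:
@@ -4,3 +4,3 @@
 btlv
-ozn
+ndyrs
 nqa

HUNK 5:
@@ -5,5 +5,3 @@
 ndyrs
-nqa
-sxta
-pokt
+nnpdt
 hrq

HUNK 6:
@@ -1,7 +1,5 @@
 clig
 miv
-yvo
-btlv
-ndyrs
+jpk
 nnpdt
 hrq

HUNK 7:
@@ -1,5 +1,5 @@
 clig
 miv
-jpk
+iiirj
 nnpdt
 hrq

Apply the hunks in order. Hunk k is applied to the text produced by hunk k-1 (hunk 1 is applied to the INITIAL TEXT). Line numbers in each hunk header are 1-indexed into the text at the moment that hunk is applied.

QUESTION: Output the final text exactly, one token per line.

Answer: clig
miv
iiirj
nnpdt
hrq

Derivation:
Hunk 1: at line 4 remove [smns,yoy] add [nqa,veu] -> 8 lines: clig dwhot mcsqv ozn nqa veu rqd hrq
Hunk 2: at line 5 remove [veu,rqd] add [sxta,pokt] -> 8 lines: clig dwhot mcsqv ozn nqa sxta pokt hrq
Hunk 3: at line 1 remove [dwhot,mcsqv] add [miv,yvo,btlv] -> 9 lines: clig miv yvo btlv ozn nqa sxta pokt hrq
Hunk 4: at line 4 remove [ozn] add [ndyrs] -> 9 lines: clig miv yvo btlv ndyrs nqa sxta pokt hrq
Hunk 5: at line 5 remove [nqa,sxta,pokt] add [nnpdt] -> 7 lines: clig miv yvo btlv ndyrs nnpdt hrq
Hunk 6: at line 1 remove [yvo,btlv,ndyrs] add [jpk] -> 5 lines: clig miv jpk nnpdt hrq
Hunk 7: at line 1 remove [jpk] add [iiirj] -> 5 lines: clig miv iiirj nnpdt hrq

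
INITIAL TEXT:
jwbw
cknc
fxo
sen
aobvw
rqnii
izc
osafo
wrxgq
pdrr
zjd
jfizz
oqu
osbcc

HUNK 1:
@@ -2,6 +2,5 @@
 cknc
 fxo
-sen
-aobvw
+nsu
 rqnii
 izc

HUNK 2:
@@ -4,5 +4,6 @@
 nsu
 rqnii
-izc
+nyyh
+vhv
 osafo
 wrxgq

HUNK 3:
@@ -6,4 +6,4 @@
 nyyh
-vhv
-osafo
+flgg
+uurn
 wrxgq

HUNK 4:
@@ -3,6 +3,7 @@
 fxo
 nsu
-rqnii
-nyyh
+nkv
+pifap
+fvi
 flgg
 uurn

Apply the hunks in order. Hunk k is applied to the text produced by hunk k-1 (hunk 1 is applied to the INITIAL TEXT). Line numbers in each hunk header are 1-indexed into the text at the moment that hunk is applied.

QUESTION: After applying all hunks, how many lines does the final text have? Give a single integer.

Hunk 1: at line 2 remove [sen,aobvw] add [nsu] -> 13 lines: jwbw cknc fxo nsu rqnii izc osafo wrxgq pdrr zjd jfizz oqu osbcc
Hunk 2: at line 4 remove [izc] add [nyyh,vhv] -> 14 lines: jwbw cknc fxo nsu rqnii nyyh vhv osafo wrxgq pdrr zjd jfizz oqu osbcc
Hunk 3: at line 6 remove [vhv,osafo] add [flgg,uurn] -> 14 lines: jwbw cknc fxo nsu rqnii nyyh flgg uurn wrxgq pdrr zjd jfizz oqu osbcc
Hunk 4: at line 3 remove [rqnii,nyyh] add [nkv,pifap,fvi] -> 15 lines: jwbw cknc fxo nsu nkv pifap fvi flgg uurn wrxgq pdrr zjd jfizz oqu osbcc
Final line count: 15

Answer: 15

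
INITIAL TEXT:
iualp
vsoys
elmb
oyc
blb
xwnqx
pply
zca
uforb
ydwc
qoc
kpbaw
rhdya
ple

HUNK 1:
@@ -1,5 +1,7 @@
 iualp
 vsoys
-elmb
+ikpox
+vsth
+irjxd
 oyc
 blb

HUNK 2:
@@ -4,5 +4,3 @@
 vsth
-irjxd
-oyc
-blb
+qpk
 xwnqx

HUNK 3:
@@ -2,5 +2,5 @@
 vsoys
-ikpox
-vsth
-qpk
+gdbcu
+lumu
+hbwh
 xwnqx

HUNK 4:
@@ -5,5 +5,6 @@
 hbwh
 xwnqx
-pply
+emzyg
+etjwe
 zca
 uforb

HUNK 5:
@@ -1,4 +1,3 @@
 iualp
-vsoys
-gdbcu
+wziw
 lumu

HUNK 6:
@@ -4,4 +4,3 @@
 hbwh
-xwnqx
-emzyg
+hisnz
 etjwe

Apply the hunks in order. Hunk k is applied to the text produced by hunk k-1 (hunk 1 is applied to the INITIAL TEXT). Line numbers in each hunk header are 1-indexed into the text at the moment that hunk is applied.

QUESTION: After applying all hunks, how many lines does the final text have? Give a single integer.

Hunk 1: at line 1 remove [elmb] add [ikpox,vsth,irjxd] -> 16 lines: iualp vsoys ikpox vsth irjxd oyc blb xwnqx pply zca uforb ydwc qoc kpbaw rhdya ple
Hunk 2: at line 4 remove [irjxd,oyc,blb] add [qpk] -> 14 lines: iualp vsoys ikpox vsth qpk xwnqx pply zca uforb ydwc qoc kpbaw rhdya ple
Hunk 3: at line 2 remove [ikpox,vsth,qpk] add [gdbcu,lumu,hbwh] -> 14 lines: iualp vsoys gdbcu lumu hbwh xwnqx pply zca uforb ydwc qoc kpbaw rhdya ple
Hunk 4: at line 5 remove [pply] add [emzyg,etjwe] -> 15 lines: iualp vsoys gdbcu lumu hbwh xwnqx emzyg etjwe zca uforb ydwc qoc kpbaw rhdya ple
Hunk 5: at line 1 remove [vsoys,gdbcu] add [wziw] -> 14 lines: iualp wziw lumu hbwh xwnqx emzyg etjwe zca uforb ydwc qoc kpbaw rhdya ple
Hunk 6: at line 4 remove [xwnqx,emzyg] add [hisnz] -> 13 lines: iualp wziw lumu hbwh hisnz etjwe zca uforb ydwc qoc kpbaw rhdya ple
Final line count: 13

Answer: 13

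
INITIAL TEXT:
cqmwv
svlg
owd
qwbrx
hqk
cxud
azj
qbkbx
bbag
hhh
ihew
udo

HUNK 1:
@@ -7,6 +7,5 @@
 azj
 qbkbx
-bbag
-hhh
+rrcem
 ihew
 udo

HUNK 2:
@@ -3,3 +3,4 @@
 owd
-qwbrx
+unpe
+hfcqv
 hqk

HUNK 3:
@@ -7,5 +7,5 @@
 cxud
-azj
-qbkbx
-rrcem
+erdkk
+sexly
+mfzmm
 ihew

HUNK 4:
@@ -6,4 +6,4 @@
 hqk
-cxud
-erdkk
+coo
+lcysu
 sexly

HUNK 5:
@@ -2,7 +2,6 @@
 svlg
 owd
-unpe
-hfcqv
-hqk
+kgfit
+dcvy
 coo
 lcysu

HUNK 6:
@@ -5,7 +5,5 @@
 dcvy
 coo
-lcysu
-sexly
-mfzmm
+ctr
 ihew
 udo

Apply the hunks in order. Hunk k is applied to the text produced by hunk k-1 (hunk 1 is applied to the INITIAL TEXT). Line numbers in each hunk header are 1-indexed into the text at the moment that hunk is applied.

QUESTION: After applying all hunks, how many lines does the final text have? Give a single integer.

Answer: 9

Derivation:
Hunk 1: at line 7 remove [bbag,hhh] add [rrcem] -> 11 lines: cqmwv svlg owd qwbrx hqk cxud azj qbkbx rrcem ihew udo
Hunk 2: at line 3 remove [qwbrx] add [unpe,hfcqv] -> 12 lines: cqmwv svlg owd unpe hfcqv hqk cxud azj qbkbx rrcem ihew udo
Hunk 3: at line 7 remove [azj,qbkbx,rrcem] add [erdkk,sexly,mfzmm] -> 12 lines: cqmwv svlg owd unpe hfcqv hqk cxud erdkk sexly mfzmm ihew udo
Hunk 4: at line 6 remove [cxud,erdkk] add [coo,lcysu] -> 12 lines: cqmwv svlg owd unpe hfcqv hqk coo lcysu sexly mfzmm ihew udo
Hunk 5: at line 2 remove [unpe,hfcqv,hqk] add [kgfit,dcvy] -> 11 lines: cqmwv svlg owd kgfit dcvy coo lcysu sexly mfzmm ihew udo
Hunk 6: at line 5 remove [lcysu,sexly,mfzmm] add [ctr] -> 9 lines: cqmwv svlg owd kgfit dcvy coo ctr ihew udo
Final line count: 9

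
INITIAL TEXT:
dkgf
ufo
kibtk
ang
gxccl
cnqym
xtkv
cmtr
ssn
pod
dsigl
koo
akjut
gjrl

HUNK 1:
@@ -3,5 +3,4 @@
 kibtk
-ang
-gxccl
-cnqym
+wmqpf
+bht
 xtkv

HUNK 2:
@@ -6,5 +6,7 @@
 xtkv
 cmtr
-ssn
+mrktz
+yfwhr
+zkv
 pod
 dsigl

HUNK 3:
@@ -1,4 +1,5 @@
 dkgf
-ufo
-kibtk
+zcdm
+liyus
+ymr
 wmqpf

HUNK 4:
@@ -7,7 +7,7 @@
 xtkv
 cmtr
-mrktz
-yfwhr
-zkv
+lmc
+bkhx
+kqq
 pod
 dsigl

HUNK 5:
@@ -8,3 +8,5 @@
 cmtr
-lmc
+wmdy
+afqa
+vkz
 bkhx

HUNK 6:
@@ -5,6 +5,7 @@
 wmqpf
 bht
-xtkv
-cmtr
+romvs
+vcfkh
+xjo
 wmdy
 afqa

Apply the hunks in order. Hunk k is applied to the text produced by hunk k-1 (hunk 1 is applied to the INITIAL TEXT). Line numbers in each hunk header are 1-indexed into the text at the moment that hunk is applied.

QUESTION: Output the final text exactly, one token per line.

Hunk 1: at line 3 remove [ang,gxccl,cnqym] add [wmqpf,bht] -> 13 lines: dkgf ufo kibtk wmqpf bht xtkv cmtr ssn pod dsigl koo akjut gjrl
Hunk 2: at line 6 remove [ssn] add [mrktz,yfwhr,zkv] -> 15 lines: dkgf ufo kibtk wmqpf bht xtkv cmtr mrktz yfwhr zkv pod dsigl koo akjut gjrl
Hunk 3: at line 1 remove [ufo,kibtk] add [zcdm,liyus,ymr] -> 16 lines: dkgf zcdm liyus ymr wmqpf bht xtkv cmtr mrktz yfwhr zkv pod dsigl koo akjut gjrl
Hunk 4: at line 7 remove [mrktz,yfwhr,zkv] add [lmc,bkhx,kqq] -> 16 lines: dkgf zcdm liyus ymr wmqpf bht xtkv cmtr lmc bkhx kqq pod dsigl koo akjut gjrl
Hunk 5: at line 8 remove [lmc] add [wmdy,afqa,vkz] -> 18 lines: dkgf zcdm liyus ymr wmqpf bht xtkv cmtr wmdy afqa vkz bkhx kqq pod dsigl koo akjut gjrl
Hunk 6: at line 5 remove [xtkv,cmtr] add [romvs,vcfkh,xjo] -> 19 lines: dkgf zcdm liyus ymr wmqpf bht romvs vcfkh xjo wmdy afqa vkz bkhx kqq pod dsigl koo akjut gjrl

Answer: dkgf
zcdm
liyus
ymr
wmqpf
bht
romvs
vcfkh
xjo
wmdy
afqa
vkz
bkhx
kqq
pod
dsigl
koo
akjut
gjrl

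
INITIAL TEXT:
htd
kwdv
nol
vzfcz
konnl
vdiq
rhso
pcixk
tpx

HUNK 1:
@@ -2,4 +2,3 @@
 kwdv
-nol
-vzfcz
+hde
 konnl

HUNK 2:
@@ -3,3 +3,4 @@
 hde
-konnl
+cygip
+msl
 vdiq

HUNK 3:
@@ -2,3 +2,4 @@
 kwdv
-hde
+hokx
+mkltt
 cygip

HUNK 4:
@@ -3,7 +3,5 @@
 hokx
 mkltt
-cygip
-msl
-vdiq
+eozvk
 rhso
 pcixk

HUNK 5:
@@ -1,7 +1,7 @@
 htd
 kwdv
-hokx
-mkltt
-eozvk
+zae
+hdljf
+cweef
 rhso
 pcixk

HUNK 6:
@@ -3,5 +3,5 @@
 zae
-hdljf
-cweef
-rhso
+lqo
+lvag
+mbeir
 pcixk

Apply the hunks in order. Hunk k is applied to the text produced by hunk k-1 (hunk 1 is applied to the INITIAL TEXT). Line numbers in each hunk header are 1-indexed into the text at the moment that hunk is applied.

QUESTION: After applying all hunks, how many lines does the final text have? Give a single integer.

Hunk 1: at line 2 remove [nol,vzfcz] add [hde] -> 8 lines: htd kwdv hde konnl vdiq rhso pcixk tpx
Hunk 2: at line 3 remove [konnl] add [cygip,msl] -> 9 lines: htd kwdv hde cygip msl vdiq rhso pcixk tpx
Hunk 3: at line 2 remove [hde] add [hokx,mkltt] -> 10 lines: htd kwdv hokx mkltt cygip msl vdiq rhso pcixk tpx
Hunk 4: at line 3 remove [cygip,msl,vdiq] add [eozvk] -> 8 lines: htd kwdv hokx mkltt eozvk rhso pcixk tpx
Hunk 5: at line 1 remove [hokx,mkltt,eozvk] add [zae,hdljf,cweef] -> 8 lines: htd kwdv zae hdljf cweef rhso pcixk tpx
Hunk 6: at line 3 remove [hdljf,cweef,rhso] add [lqo,lvag,mbeir] -> 8 lines: htd kwdv zae lqo lvag mbeir pcixk tpx
Final line count: 8

Answer: 8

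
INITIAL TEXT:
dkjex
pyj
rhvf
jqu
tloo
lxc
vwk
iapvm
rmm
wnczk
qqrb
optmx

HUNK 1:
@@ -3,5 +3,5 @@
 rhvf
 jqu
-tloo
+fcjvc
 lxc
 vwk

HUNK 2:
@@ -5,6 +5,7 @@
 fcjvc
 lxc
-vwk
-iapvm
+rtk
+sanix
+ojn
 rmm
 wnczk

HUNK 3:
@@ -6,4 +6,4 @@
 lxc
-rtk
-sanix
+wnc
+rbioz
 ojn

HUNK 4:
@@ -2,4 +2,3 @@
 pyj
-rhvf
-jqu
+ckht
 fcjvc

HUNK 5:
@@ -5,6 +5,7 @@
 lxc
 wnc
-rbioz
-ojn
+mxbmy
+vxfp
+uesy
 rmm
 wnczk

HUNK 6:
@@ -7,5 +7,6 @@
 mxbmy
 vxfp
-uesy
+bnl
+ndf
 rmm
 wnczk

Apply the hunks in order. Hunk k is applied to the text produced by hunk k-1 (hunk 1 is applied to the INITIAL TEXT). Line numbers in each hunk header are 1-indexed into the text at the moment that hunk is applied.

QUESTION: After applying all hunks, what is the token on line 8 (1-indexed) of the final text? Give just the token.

Hunk 1: at line 3 remove [tloo] add [fcjvc] -> 12 lines: dkjex pyj rhvf jqu fcjvc lxc vwk iapvm rmm wnczk qqrb optmx
Hunk 2: at line 5 remove [vwk,iapvm] add [rtk,sanix,ojn] -> 13 lines: dkjex pyj rhvf jqu fcjvc lxc rtk sanix ojn rmm wnczk qqrb optmx
Hunk 3: at line 6 remove [rtk,sanix] add [wnc,rbioz] -> 13 lines: dkjex pyj rhvf jqu fcjvc lxc wnc rbioz ojn rmm wnczk qqrb optmx
Hunk 4: at line 2 remove [rhvf,jqu] add [ckht] -> 12 lines: dkjex pyj ckht fcjvc lxc wnc rbioz ojn rmm wnczk qqrb optmx
Hunk 5: at line 5 remove [rbioz,ojn] add [mxbmy,vxfp,uesy] -> 13 lines: dkjex pyj ckht fcjvc lxc wnc mxbmy vxfp uesy rmm wnczk qqrb optmx
Hunk 6: at line 7 remove [uesy] add [bnl,ndf] -> 14 lines: dkjex pyj ckht fcjvc lxc wnc mxbmy vxfp bnl ndf rmm wnczk qqrb optmx
Final line 8: vxfp

Answer: vxfp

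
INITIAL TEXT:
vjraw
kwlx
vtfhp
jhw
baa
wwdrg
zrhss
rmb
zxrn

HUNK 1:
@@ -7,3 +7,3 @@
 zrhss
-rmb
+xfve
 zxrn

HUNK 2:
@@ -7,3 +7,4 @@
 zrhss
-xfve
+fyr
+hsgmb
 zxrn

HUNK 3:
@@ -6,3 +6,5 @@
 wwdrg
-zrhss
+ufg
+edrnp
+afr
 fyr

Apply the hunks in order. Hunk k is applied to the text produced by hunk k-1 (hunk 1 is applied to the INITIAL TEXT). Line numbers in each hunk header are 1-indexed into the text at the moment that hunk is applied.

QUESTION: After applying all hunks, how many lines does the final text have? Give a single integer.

Hunk 1: at line 7 remove [rmb] add [xfve] -> 9 lines: vjraw kwlx vtfhp jhw baa wwdrg zrhss xfve zxrn
Hunk 2: at line 7 remove [xfve] add [fyr,hsgmb] -> 10 lines: vjraw kwlx vtfhp jhw baa wwdrg zrhss fyr hsgmb zxrn
Hunk 3: at line 6 remove [zrhss] add [ufg,edrnp,afr] -> 12 lines: vjraw kwlx vtfhp jhw baa wwdrg ufg edrnp afr fyr hsgmb zxrn
Final line count: 12

Answer: 12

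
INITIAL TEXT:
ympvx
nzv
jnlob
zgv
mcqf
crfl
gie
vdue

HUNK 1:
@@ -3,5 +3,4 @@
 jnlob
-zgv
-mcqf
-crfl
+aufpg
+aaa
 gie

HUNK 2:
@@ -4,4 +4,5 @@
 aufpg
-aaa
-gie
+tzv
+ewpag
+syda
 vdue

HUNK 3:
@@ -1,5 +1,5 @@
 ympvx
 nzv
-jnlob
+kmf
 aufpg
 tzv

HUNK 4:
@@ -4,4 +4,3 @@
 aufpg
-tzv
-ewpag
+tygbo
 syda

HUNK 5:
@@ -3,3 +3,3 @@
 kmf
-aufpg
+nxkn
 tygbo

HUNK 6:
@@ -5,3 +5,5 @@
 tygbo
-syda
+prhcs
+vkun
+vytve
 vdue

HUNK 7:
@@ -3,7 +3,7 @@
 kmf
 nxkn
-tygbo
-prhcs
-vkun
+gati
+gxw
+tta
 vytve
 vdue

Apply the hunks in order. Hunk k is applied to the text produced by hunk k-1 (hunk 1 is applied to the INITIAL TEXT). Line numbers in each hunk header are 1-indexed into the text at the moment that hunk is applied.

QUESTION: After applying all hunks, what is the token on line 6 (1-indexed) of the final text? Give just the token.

Hunk 1: at line 3 remove [zgv,mcqf,crfl] add [aufpg,aaa] -> 7 lines: ympvx nzv jnlob aufpg aaa gie vdue
Hunk 2: at line 4 remove [aaa,gie] add [tzv,ewpag,syda] -> 8 lines: ympvx nzv jnlob aufpg tzv ewpag syda vdue
Hunk 3: at line 1 remove [jnlob] add [kmf] -> 8 lines: ympvx nzv kmf aufpg tzv ewpag syda vdue
Hunk 4: at line 4 remove [tzv,ewpag] add [tygbo] -> 7 lines: ympvx nzv kmf aufpg tygbo syda vdue
Hunk 5: at line 3 remove [aufpg] add [nxkn] -> 7 lines: ympvx nzv kmf nxkn tygbo syda vdue
Hunk 6: at line 5 remove [syda] add [prhcs,vkun,vytve] -> 9 lines: ympvx nzv kmf nxkn tygbo prhcs vkun vytve vdue
Hunk 7: at line 3 remove [tygbo,prhcs,vkun] add [gati,gxw,tta] -> 9 lines: ympvx nzv kmf nxkn gati gxw tta vytve vdue
Final line 6: gxw

Answer: gxw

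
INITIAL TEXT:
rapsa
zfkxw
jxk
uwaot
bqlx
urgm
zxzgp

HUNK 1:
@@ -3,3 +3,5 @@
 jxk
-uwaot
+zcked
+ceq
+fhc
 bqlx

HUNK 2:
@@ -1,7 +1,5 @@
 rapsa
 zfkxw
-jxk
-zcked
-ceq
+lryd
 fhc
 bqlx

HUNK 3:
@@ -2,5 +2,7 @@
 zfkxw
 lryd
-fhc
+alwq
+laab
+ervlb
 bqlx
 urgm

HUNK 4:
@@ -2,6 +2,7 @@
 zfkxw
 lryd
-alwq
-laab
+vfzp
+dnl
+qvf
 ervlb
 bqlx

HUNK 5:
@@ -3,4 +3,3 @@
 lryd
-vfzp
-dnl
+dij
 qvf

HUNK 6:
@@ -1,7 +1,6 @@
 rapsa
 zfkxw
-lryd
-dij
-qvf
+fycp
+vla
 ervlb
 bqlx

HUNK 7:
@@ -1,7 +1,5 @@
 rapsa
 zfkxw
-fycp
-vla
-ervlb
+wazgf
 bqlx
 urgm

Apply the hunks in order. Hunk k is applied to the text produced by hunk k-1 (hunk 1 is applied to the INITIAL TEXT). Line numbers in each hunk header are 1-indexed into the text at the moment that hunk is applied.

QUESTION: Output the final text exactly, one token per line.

Hunk 1: at line 3 remove [uwaot] add [zcked,ceq,fhc] -> 9 lines: rapsa zfkxw jxk zcked ceq fhc bqlx urgm zxzgp
Hunk 2: at line 1 remove [jxk,zcked,ceq] add [lryd] -> 7 lines: rapsa zfkxw lryd fhc bqlx urgm zxzgp
Hunk 3: at line 2 remove [fhc] add [alwq,laab,ervlb] -> 9 lines: rapsa zfkxw lryd alwq laab ervlb bqlx urgm zxzgp
Hunk 4: at line 2 remove [alwq,laab] add [vfzp,dnl,qvf] -> 10 lines: rapsa zfkxw lryd vfzp dnl qvf ervlb bqlx urgm zxzgp
Hunk 5: at line 3 remove [vfzp,dnl] add [dij] -> 9 lines: rapsa zfkxw lryd dij qvf ervlb bqlx urgm zxzgp
Hunk 6: at line 1 remove [lryd,dij,qvf] add [fycp,vla] -> 8 lines: rapsa zfkxw fycp vla ervlb bqlx urgm zxzgp
Hunk 7: at line 1 remove [fycp,vla,ervlb] add [wazgf] -> 6 lines: rapsa zfkxw wazgf bqlx urgm zxzgp

Answer: rapsa
zfkxw
wazgf
bqlx
urgm
zxzgp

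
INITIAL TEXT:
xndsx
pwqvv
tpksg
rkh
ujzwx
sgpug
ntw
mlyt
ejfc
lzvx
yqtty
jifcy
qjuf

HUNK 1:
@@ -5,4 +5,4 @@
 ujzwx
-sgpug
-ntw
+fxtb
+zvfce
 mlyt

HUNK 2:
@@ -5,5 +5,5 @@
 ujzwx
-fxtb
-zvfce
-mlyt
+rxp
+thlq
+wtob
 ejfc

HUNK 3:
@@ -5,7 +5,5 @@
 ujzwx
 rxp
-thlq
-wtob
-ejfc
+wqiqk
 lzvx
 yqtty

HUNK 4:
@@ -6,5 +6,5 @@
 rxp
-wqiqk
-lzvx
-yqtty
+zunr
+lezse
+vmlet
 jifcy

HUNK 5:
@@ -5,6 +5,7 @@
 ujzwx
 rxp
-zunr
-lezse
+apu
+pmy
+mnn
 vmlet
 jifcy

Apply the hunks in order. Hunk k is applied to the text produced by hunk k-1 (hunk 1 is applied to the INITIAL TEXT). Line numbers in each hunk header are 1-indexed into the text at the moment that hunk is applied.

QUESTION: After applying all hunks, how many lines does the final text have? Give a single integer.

Hunk 1: at line 5 remove [sgpug,ntw] add [fxtb,zvfce] -> 13 lines: xndsx pwqvv tpksg rkh ujzwx fxtb zvfce mlyt ejfc lzvx yqtty jifcy qjuf
Hunk 2: at line 5 remove [fxtb,zvfce,mlyt] add [rxp,thlq,wtob] -> 13 lines: xndsx pwqvv tpksg rkh ujzwx rxp thlq wtob ejfc lzvx yqtty jifcy qjuf
Hunk 3: at line 5 remove [thlq,wtob,ejfc] add [wqiqk] -> 11 lines: xndsx pwqvv tpksg rkh ujzwx rxp wqiqk lzvx yqtty jifcy qjuf
Hunk 4: at line 6 remove [wqiqk,lzvx,yqtty] add [zunr,lezse,vmlet] -> 11 lines: xndsx pwqvv tpksg rkh ujzwx rxp zunr lezse vmlet jifcy qjuf
Hunk 5: at line 5 remove [zunr,lezse] add [apu,pmy,mnn] -> 12 lines: xndsx pwqvv tpksg rkh ujzwx rxp apu pmy mnn vmlet jifcy qjuf
Final line count: 12

Answer: 12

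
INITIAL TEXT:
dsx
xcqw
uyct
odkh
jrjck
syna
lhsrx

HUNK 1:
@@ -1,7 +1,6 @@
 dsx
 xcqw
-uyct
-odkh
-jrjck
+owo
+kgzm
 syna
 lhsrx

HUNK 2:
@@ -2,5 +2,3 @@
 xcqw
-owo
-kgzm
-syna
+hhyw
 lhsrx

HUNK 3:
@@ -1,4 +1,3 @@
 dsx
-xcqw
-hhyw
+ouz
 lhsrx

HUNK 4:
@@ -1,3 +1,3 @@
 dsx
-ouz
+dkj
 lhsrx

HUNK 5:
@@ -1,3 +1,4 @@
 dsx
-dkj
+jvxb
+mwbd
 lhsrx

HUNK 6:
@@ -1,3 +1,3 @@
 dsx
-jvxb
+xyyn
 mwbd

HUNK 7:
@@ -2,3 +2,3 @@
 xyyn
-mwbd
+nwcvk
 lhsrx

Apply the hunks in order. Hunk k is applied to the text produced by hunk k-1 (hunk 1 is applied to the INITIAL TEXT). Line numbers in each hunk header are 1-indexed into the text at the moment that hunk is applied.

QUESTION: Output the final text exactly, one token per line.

Answer: dsx
xyyn
nwcvk
lhsrx

Derivation:
Hunk 1: at line 1 remove [uyct,odkh,jrjck] add [owo,kgzm] -> 6 lines: dsx xcqw owo kgzm syna lhsrx
Hunk 2: at line 2 remove [owo,kgzm,syna] add [hhyw] -> 4 lines: dsx xcqw hhyw lhsrx
Hunk 3: at line 1 remove [xcqw,hhyw] add [ouz] -> 3 lines: dsx ouz lhsrx
Hunk 4: at line 1 remove [ouz] add [dkj] -> 3 lines: dsx dkj lhsrx
Hunk 5: at line 1 remove [dkj] add [jvxb,mwbd] -> 4 lines: dsx jvxb mwbd lhsrx
Hunk 6: at line 1 remove [jvxb] add [xyyn] -> 4 lines: dsx xyyn mwbd lhsrx
Hunk 7: at line 2 remove [mwbd] add [nwcvk] -> 4 lines: dsx xyyn nwcvk lhsrx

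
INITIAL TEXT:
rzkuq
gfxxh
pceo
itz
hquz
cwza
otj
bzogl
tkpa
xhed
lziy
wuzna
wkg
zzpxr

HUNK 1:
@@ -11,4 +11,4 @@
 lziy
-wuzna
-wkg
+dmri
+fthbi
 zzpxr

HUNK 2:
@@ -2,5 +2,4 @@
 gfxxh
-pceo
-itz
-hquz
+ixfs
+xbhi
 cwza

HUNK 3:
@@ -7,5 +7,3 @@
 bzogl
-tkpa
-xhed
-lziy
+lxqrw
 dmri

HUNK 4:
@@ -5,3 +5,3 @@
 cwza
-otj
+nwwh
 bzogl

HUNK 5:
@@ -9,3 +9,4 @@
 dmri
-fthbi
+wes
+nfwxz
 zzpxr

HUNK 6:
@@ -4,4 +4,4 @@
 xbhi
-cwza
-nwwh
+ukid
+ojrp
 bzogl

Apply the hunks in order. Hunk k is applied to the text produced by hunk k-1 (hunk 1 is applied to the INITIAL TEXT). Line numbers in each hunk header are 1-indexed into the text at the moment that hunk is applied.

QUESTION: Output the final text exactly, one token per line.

Answer: rzkuq
gfxxh
ixfs
xbhi
ukid
ojrp
bzogl
lxqrw
dmri
wes
nfwxz
zzpxr

Derivation:
Hunk 1: at line 11 remove [wuzna,wkg] add [dmri,fthbi] -> 14 lines: rzkuq gfxxh pceo itz hquz cwza otj bzogl tkpa xhed lziy dmri fthbi zzpxr
Hunk 2: at line 2 remove [pceo,itz,hquz] add [ixfs,xbhi] -> 13 lines: rzkuq gfxxh ixfs xbhi cwza otj bzogl tkpa xhed lziy dmri fthbi zzpxr
Hunk 3: at line 7 remove [tkpa,xhed,lziy] add [lxqrw] -> 11 lines: rzkuq gfxxh ixfs xbhi cwza otj bzogl lxqrw dmri fthbi zzpxr
Hunk 4: at line 5 remove [otj] add [nwwh] -> 11 lines: rzkuq gfxxh ixfs xbhi cwza nwwh bzogl lxqrw dmri fthbi zzpxr
Hunk 5: at line 9 remove [fthbi] add [wes,nfwxz] -> 12 lines: rzkuq gfxxh ixfs xbhi cwza nwwh bzogl lxqrw dmri wes nfwxz zzpxr
Hunk 6: at line 4 remove [cwza,nwwh] add [ukid,ojrp] -> 12 lines: rzkuq gfxxh ixfs xbhi ukid ojrp bzogl lxqrw dmri wes nfwxz zzpxr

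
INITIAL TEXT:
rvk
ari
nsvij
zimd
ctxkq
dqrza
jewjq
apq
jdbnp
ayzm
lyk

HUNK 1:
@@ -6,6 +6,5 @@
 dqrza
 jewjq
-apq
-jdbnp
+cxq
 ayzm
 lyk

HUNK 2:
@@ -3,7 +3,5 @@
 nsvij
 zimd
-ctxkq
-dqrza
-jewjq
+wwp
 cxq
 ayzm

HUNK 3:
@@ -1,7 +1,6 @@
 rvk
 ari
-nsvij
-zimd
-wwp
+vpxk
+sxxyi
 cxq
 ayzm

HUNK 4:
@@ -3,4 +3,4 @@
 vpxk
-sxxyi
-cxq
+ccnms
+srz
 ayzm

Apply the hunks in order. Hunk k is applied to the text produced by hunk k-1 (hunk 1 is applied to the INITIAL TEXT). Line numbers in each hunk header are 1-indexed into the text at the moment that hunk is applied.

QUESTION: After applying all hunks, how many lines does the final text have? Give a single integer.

Hunk 1: at line 6 remove [apq,jdbnp] add [cxq] -> 10 lines: rvk ari nsvij zimd ctxkq dqrza jewjq cxq ayzm lyk
Hunk 2: at line 3 remove [ctxkq,dqrza,jewjq] add [wwp] -> 8 lines: rvk ari nsvij zimd wwp cxq ayzm lyk
Hunk 3: at line 1 remove [nsvij,zimd,wwp] add [vpxk,sxxyi] -> 7 lines: rvk ari vpxk sxxyi cxq ayzm lyk
Hunk 4: at line 3 remove [sxxyi,cxq] add [ccnms,srz] -> 7 lines: rvk ari vpxk ccnms srz ayzm lyk
Final line count: 7

Answer: 7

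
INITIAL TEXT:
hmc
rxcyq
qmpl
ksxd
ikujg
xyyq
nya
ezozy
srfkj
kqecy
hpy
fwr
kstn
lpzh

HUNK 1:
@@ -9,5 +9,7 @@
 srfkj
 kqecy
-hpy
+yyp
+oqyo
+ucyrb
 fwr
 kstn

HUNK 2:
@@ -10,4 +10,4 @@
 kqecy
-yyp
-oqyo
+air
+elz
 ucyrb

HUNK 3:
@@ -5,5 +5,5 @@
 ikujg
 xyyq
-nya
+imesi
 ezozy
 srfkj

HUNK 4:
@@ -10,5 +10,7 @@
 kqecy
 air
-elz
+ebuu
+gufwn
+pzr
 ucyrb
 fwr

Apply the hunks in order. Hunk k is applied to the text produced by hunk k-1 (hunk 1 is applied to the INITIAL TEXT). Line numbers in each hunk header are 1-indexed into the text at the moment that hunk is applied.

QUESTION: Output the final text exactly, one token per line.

Answer: hmc
rxcyq
qmpl
ksxd
ikujg
xyyq
imesi
ezozy
srfkj
kqecy
air
ebuu
gufwn
pzr
ucyrb
fwr
kstn
lpzh

Derivation:
Hunk 1: at line 9 remove [hpy] add [yyp,oqyo,ucyrb] -> 16 lines: hmc rxcyq qmpl ksxd ikujg xyyq nya ezozy srfkj kqecy yyp oqyo ucyrb fwr kstn lpzh
Hunk 2: at line 10 remove [yyp,oqyo] add [air,elz] -> 16 lines: hmc rxcyq qmpl ksxd ikujg xyyq nya ezozy srfkj kqecy air elz ucyrb fwr kstn lpzh
Hunk 3: at line 5 remove [nya] add [imesi] -> 16 lines: hmc rxcyq qmpl ksxd ikujg xyyq imesi ezozy srfkj kqecy air elz ucyrb fwr kstn lpzh
Hunk 4: at line 10 remove [elz] add [ebuu,gufwn,pzr] -> 18 lines: hmc rxcyq qmpl ksxd ikujg xyyq imesi ezozy srfkj kqecy air ebuu gufwn pzr ucyrb fwr kstn lpzh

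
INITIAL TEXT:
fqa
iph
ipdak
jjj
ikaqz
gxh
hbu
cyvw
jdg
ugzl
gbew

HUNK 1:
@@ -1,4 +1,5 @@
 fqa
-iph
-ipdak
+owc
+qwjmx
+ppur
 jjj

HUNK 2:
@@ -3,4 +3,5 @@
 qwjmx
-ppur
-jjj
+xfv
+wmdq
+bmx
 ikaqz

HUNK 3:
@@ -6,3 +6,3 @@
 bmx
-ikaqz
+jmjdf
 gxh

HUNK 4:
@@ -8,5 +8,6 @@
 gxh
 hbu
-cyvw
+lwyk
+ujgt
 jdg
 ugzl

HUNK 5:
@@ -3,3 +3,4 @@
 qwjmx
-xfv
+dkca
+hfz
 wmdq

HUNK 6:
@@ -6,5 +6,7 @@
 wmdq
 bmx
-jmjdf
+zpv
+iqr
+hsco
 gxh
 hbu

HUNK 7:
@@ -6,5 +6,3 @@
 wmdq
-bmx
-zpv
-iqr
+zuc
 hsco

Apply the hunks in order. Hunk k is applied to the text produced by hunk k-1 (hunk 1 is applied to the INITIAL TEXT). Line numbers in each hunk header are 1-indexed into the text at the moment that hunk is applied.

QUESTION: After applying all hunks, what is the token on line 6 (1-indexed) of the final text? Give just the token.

Hunk 1: at line 1 remove [iph,ipdak] add [owc,qwjmx,ppur] -> 12 lines: fqa owc qwjmx ppur jjj ikaqz gxh hbu cyvw jdg ugzl gbew
Hunk 2: at line 3 remove [ppur,jjj] add [xfv,wmdq,bmx] -> 13 lines: fqa owc qwjmx xfv wmdq bmx ikaqz gxh hbu cyvw jdg ugzl gbew
Hunk 3: at line 6 remove [ikaqz] add [jmjdf] -> 13 lines: fqa owc qwjmx xfv wmdq bmx jmjdf gxh hbu cyvw jdg ugzl gbew
Hunk 4: at line 8 remove [cyvw] add [lwyk,ujgt] -> 14 lines: fqa owc qwjmx xfv wmdq bmx jmjdf gxh hbu lwyk ujgt jdg ugzl gbew
Hunk 5: at line 3 remove [xfv] add [dkca,hfz] -> 15 lines: fqa owc qwjmx dkca hfz wmdq bmx jmjdf gxh hbu lwyk ujgt jdg ugzl gbew
Hunk 6: at line 6 remove [jmjdf] add [zpv,iqr,hsco] -> 17 lines: fqa owc qwjmx dkca hfz wmdq bmx zpv iqr hsco gxh hbu lwyk ujgt jdg ugzl gbew
Hunk 7: at line 6 remove [bmx,zpv,iqr] add [zuc] -> 15 lines: fqa owc qwjmx dkca hfz wmdq zuc hsco gxh hbu lwyk ujgt jdg ugzl gbew
Final line 6: wmdq

Answer: wmdq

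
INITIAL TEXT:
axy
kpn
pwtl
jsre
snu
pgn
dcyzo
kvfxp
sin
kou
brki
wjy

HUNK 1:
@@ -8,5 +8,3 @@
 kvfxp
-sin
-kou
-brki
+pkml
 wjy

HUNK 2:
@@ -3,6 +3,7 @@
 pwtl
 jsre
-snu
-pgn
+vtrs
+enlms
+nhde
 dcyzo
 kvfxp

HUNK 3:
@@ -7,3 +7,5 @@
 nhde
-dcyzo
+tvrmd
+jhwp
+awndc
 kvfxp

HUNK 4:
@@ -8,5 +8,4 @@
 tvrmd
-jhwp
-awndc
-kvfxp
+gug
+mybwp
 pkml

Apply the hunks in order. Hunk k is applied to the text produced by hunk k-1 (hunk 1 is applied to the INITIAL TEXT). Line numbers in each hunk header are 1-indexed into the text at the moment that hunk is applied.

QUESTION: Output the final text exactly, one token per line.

Answer: axy
kpn
pwtl
jsre
vtrs
enlms
nhde
tvrmd
gug
mybwp
pkml
wjy

Derivation:
Hunk 1: at line 8 remove [sin,kou,brki] add [pkml] -> 10 lines: axy kpn pwtl jsre snu pgn dcyzo kvfxp pkml wjy
Hunk 2: at line 3 remove [snu,pgn] add [vtrs,enlms,nhde] -> 11 lines: axy kpn pwtl jsre vtrs enlms nhde dcyzo kvfxp pkml wjy
Hunk 3: at line 7 remove [dcyzo] add [tvrmd,jhwp,awndc] -> 13 lines: axy kpn pwtl jsre vtrs enlms nhde tvrmd jhwp awndc kvfxp pkml wjy
Hunk 4: at line 8 remove [jhwp,awndc,kvfxp] add [gug,mybwp] -> 12 lines: axy kpn pwtl jsre vtrs enlms nhde tvrmd gug mybwp pkml wjy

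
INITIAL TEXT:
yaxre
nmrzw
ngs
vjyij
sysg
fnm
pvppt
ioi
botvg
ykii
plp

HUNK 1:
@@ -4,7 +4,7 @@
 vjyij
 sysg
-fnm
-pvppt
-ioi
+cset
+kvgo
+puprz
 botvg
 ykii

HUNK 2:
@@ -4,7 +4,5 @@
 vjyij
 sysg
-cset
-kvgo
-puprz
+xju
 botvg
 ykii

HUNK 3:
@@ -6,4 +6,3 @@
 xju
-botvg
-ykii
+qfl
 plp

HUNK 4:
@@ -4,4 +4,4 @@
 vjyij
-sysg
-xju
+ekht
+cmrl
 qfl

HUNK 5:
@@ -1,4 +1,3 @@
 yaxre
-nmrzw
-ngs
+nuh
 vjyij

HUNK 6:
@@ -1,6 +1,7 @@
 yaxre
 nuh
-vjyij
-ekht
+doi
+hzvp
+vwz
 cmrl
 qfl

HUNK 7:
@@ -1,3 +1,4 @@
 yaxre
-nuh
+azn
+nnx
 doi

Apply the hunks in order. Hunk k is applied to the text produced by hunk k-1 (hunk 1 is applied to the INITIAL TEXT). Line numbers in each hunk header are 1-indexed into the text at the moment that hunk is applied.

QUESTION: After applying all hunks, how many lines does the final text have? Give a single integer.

Answer: 9

Derivation:
Hunk 1: at line 4 remove [fnm,pvppt,ioi] add [cset,kvgo,puprz] -> 11 lines: yaxre nmrzw ngs vjyij sysg cset kvgo puprz botvg ykii plp
Hunk 2: at line 4 remove [cset,kvgo,puprz] add [xju] -> 9 lines: yaxre nmrzw ngs vjyij sysg xju botvg ykii plp
Hunk 3: at line 6 remove [botvg,ykii] add [qfl] -> 8 lines: yaxre nmrzw ngs vjyij sysg xju qfl plp
Hunk 4: at line 4 remove [sysg,xju] add [ekht,cmrl] -> 8 lines: yaxre nmrzw ngs vjyij ekht cmrl qfl plp
Hunk 5: at line 1 remove [nmrzw,ngs] add [nuh] -> 7 lines: yaxre nuh vjyij ekht cmrl qfl plp
Hunk 6: at line 1 remove [vjyij,ekht] add [doi,hzvp,vwz] -> 8 lines: yaxre nuh doi hzvp vwz cmrl qfl plp
Hunk 7: at line 1 remove [nuh] add [azn,nnx] -> 9 lines: yaxre azn nnx doi hzvp vwz cmrl qfl plp
Final line count: 9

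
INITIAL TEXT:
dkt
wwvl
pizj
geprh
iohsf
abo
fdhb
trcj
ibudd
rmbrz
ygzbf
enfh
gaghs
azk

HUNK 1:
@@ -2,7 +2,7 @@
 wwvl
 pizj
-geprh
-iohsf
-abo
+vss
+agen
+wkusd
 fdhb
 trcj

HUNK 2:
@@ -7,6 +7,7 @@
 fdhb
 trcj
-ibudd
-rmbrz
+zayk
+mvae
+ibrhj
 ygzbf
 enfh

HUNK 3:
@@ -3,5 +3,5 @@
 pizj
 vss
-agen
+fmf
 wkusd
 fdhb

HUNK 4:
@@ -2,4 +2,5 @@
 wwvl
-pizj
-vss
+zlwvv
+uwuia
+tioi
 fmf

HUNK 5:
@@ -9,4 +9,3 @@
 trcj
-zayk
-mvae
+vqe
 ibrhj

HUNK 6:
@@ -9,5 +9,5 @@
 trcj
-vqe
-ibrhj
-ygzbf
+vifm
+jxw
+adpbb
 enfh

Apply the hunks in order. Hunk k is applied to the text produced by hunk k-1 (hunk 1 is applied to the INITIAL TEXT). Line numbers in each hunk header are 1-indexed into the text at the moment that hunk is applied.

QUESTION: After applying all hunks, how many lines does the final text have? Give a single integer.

Answer: 15

Derivation:
Hunk 1: at line 2 remove [geprh,iohsf,abo] add [vss,agen,wkusd] -> 14 lines: dkt wwvl pizj vss agen wkusd fdhb trcj ibudd rmbrz ygzbf enfh gaghs azk
Hunk 2: at line 7 remove [ibudd,rmbrz] add [zayk,mvae,ibrhj] -> 15 lines: dkt wwvl pizj vss agen wkusd fdhb trcj zayk mvae ibrhj ygzbf enfh gaghs azk
Hunk 3: at line 3 remove [agen] add [fmf] -> 15 lines: dkt wwvl pizj vss fmf wkusd fdhb trcj zayk mvae ibrhj ygzbf enfh gaghs azk
Hunk 4: at line 2 remove [pizj,vss] add [zlwvv,uwuia,tioi] -> 16 lines: dkt wwvl zlwvv uwuia tioi fmf wkusd fdhb trcj zayk mvae ibrhj ygzbf enfh gaghs azk
Hunk 5: at line 9 remove [zayk,mvae] add [vqe] -> 15 lines: dkt wwvl zlwvv uwuia tioi fmf wkusd fdhb trcj vqe ibrhj ygzbf enfh gaghs azk
Hunk 6: at line 9 remove [vqe,ibrhj,ygzbf] add [vifm,jxw,adpbb] -> 15 lines: dkt wwvl zlwvv uwuia tioi fmf wkusd fdhb trcj vifm jxw adpbb enfh gaghs azk
Final line count: 15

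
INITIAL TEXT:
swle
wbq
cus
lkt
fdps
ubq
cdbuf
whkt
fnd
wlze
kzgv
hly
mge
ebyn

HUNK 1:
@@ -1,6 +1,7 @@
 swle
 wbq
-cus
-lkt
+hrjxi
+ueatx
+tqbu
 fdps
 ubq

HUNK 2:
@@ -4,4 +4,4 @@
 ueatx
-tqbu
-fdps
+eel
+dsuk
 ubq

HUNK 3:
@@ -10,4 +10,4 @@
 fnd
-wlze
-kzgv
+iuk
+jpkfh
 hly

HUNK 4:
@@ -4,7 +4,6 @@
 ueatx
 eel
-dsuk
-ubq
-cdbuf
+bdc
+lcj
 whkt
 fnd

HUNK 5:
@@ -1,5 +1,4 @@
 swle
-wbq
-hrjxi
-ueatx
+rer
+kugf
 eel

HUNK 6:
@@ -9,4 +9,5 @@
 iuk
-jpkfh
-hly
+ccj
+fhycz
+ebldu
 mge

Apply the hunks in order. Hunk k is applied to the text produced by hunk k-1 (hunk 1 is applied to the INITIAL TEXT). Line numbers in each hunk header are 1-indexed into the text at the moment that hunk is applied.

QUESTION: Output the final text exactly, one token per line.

Hunk 1: at line 1 remove [cus,lkt] add [hrjxi,ueatx,tqbu] -> 15 lines: swle wbq hrjxi ueatx tqbu fdps ubq cdbuf whkt fnd wlze kzgv hly mge ebyn
Hunk 2: at line 4 remove [tqbu,fdps] add [eel,dsuk] -> 15 lines: swle wbq hrjxi ueatx eel dsuk ubq cdbuf whkt fnd wlze kzgv hly mge ebyn
Hunk 3: at line 10 remove [wlze,kzgv] add [iuk,jpkfh] -> 15 lines: swle wbq hrjxi ueatx eel dsuk ubq cdbuf whkt fnd iuk jpkfh hly mge ebyn
Hunk 4: at line 4 remove [dsuk,ubq,cdbuf] add [bdc,lcj] -> 14 lines: swle wbq hrjxi ueatx eel bdc lcj whkt fnd iuk jpkfh hly mge ebyn
Hunk 5: at line 1 remove [wbq,hrjxi,ueatx] add [rer,kugf] -> 13 lines: swle rer kugf eel bdc lcj whkt fnd iuk jpkfh hly mge ebyn
Hunk 6: at line 9 remove [jpkfh,hly] add [ccj,fhycz,ebldu] -> 14 lines: swle rer kugf eel bdc lcj whkt fnd iuk ccj fhycz ebldu mge ebyn

Answer: swle
rer
kugf
eel
bdc
lcj
whkt
fnd
iuk
ccj
fhycz
ebldu
mge
ebyn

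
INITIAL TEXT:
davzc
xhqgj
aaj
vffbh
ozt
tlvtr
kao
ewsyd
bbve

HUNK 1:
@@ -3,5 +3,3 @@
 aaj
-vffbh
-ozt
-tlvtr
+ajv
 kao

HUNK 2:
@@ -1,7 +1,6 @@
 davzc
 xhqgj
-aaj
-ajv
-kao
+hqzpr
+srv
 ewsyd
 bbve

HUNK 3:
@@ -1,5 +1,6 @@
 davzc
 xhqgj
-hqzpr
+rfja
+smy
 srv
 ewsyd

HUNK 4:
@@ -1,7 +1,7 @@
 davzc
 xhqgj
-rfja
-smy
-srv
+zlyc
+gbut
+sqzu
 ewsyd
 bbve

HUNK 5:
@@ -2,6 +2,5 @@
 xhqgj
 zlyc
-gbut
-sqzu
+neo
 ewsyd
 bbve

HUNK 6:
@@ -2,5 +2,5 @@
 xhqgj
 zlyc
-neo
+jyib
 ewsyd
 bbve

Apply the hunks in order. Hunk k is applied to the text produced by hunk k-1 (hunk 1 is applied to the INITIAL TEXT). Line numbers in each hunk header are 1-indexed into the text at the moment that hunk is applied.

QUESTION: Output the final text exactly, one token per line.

Answer: davzc
xhqgj
zlyc
jyib
ewsyd
bbve

Derivation:
Hunk 1: at line 3 remove [vffbh,ozt,tlvtr] add [ajv] -> 7 lines: davzc xhqgj aaj ajv kao ewsyd bbve
Hunk 2: at line 1 remove [aaj,ajv,kao] add [hqzpr,srv] -> 6 lines: davzc xhqgj hqzpr srv ewsyd bbve
Hunk 3: at line 1 remove [hqzpr] add [rfja,smy] -> 7 lines: davzc xhqgj rfja smy srv ewsyd bbve
Hunk 4: at line 1 remove [rfja,smy,srv] add [zlyc,gbut,sqzu] -> 7 lines: davzc xhqgj zlyc gbut sqzu ewsyd bbve
Hunk 5: at line 2 remove [gbut,sqzu] add [neo] -> 6 lines: davzc xhqgj zlyc neo ewsyd bbve
Hunk 6: at line 2 remove [neo] add [jyib] -> 6 lines: davzc xhqgj zlyc jyib ewsyd bbve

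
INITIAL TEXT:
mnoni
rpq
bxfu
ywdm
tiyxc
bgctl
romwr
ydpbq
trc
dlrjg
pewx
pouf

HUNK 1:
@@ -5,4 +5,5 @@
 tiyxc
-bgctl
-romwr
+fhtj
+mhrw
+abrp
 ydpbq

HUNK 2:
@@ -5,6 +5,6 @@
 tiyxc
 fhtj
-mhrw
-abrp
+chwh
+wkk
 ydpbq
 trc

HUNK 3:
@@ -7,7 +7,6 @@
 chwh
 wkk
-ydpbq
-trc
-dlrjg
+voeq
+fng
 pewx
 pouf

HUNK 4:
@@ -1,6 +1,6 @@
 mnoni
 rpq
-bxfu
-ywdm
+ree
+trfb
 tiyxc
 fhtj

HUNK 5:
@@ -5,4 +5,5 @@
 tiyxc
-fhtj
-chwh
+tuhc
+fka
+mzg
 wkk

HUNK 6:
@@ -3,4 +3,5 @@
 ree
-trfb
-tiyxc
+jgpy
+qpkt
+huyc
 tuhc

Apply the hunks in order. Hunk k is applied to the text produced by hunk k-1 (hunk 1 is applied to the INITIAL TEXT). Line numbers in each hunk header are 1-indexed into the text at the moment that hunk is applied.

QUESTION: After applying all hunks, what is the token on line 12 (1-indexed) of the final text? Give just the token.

Answer: fng

Derivation:
Hunk 1: at line 5 remove [bgctl,romwr] add [fhtj,mhrw,abrp] -> 13 lines: mnoni rpq bxfu ywdm tiyxc fhtj mhrw abrp ydpbq trc dlrjg pewx pouf
Hunk 2: at line 5 remove [mhrw,abrp] add [chwh,wkk] -> 13 lines: mnoni rpq bxfu ywdm tiyxc fhtj chwh wkk ydpbq trc dlrjg pewx pouf
Hunk 3: at line 7 remove [ydpbq,trc,dlrjg] add [voeq,fng] -> 12 lines: mnoni rpq bxfu ywdm tiyxc fhtj chwh wkk voeq fng pewx pouf
Hunk 4: at line 1 remove [bxfu,ywdm] add [ree,trfb] -> 12 lines: mnoni rpq ree trfb tiyxc fhtj chwh wkk voeq fng pewx pouf
Hunk 5: at line 5 remove [fhtj,chwh] add [tuhc,fka,mzg] -> 13 lines: mnoni rpq ree trfb tiyxc tuhc fka mzg wkk voeq fng pewx pouf
Hunk 6: at line 3 remove [trfb,tiyxc] add [jgpy,qpkt,huyc] -> 14 lines: mnoni rpq ree jgpy qpkt huyc tuhc fka mzg wkk voeq fng pewx pouf
Final line 12: fng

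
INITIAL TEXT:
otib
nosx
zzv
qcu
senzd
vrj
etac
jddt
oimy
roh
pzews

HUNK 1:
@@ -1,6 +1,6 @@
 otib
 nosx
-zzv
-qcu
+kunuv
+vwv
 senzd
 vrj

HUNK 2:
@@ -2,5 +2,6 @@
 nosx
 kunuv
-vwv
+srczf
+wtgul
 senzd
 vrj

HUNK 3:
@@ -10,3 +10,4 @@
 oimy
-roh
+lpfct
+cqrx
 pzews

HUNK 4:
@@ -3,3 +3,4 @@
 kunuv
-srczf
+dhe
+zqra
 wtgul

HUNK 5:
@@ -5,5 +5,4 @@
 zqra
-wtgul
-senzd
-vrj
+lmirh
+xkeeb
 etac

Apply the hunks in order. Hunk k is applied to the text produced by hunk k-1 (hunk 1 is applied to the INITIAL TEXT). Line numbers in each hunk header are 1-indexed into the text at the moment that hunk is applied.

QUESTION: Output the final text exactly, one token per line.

Hunk 1: at line 1 remove [zzv,qcu] add [kunuv,vwv] -> 11 lines: otib nosx kunuv vwv senzd vrj etac jddt oimy roh pzews
Hunk 2: at line 2 remove [vwv] add [srczf,wtgul] -> 12 lines: otib nosx kunuv srczf wtgul senzd vrj etac jddt oimy roh pzews
Hunk 3: at line 10 remove [roh] add [lpfct,cqrx] -> 13 lines: otib nosx kunuv srczf wtgul senzd vrj etac jddt oimy lpfct cqrx pzews
Hunk 4: at line 3 remove [srczf] add [dhe,zqra] -> 14 lines: otib nosx kunuv dhe zqra wtgul senzd vrj etac jddt oimy lpfct cqrx pzews
Hunk 5: at line 5 remove [wtgul,senzd,vrj] add [lmirh,xkeeb] -> 13 lines: otib nosx kunuv dhe zqra lmirh xkeeb etac jddt oimy lpfct cqrx pzews

Answer: otib
nosx
kunuv
dhe
zqra
lmirh
xkeeb
etac
jddt
oimy
lpfct
cqrx
pzews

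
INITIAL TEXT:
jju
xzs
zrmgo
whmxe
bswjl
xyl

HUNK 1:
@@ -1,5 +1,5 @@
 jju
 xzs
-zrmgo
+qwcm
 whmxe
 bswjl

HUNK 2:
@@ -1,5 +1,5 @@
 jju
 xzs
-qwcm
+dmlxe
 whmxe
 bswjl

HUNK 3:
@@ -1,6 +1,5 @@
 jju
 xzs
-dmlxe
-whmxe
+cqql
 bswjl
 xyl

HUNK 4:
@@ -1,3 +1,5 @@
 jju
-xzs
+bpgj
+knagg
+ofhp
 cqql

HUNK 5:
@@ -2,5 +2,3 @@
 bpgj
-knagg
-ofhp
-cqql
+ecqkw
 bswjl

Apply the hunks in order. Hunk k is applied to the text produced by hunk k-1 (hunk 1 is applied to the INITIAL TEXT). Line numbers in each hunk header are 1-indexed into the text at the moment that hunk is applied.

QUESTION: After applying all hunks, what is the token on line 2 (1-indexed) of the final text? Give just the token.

Hunk 1: at line 1 remove [zrmgo] add [qwcm] -> 6 lines: jju xzs qwcm whmxe bswjl xyl
Hunk 2: at line 1 remove [qwcm] add [dmlxe] -> 6 lines: jju xzs dmlxe whmxe bswjl xyl
Hunk 3: at line 1 remove [dmlxe,whmxe] add [cqql] -> 5 lines: jju xzs cqql bswjl xyl
Hunk 4: at line 1 remove [xzs] add [bpgj,knagg,ofhp] -> 7 lines: jju bpgj knagg ofhp cqql bswjl xyl
Hunk 5: at line 2 remove [knagg,ofhp,cqql] add [ecqkw] -> 5 lines: jju bpgj ecqkw bswjl xyl
Final line 2: bpgj

Answer: bpgj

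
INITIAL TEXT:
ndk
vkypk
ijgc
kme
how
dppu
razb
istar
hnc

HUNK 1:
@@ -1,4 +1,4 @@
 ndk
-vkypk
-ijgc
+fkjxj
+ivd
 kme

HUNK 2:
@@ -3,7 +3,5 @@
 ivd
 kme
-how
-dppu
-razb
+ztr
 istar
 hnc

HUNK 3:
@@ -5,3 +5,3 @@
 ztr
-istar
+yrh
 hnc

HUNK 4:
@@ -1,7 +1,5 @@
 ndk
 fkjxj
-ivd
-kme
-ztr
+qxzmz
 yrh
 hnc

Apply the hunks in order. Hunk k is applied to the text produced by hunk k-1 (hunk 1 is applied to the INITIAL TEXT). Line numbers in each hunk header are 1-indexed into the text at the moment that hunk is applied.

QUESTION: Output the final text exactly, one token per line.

Answer: ndk
fkjxj
qxzmz
yrh
hnc

Derivation:
Hunk 1: at line 1 remove [vkypk,ijgc] add [fkjxj,ivd] -> 9 lines: ndk fkjxj ivd kme how dppu razb istar hnc
Hunk 2: at line 3 remove [how,dppu,razb] add [ztr] -> 7 lines: ndk fkjxj ivd kme ztr istar hnc
Hunk 3: at line 5 remove [istar] add [yrh] -> 7 lines: ndk fkjxj ivd kme ztr yrh hnc
Hunk 4: at line 1 remove [ivd,kme,ztr] add [qxzmz] -> 5 lines: ndk fkjxj qxzmz yrh hnc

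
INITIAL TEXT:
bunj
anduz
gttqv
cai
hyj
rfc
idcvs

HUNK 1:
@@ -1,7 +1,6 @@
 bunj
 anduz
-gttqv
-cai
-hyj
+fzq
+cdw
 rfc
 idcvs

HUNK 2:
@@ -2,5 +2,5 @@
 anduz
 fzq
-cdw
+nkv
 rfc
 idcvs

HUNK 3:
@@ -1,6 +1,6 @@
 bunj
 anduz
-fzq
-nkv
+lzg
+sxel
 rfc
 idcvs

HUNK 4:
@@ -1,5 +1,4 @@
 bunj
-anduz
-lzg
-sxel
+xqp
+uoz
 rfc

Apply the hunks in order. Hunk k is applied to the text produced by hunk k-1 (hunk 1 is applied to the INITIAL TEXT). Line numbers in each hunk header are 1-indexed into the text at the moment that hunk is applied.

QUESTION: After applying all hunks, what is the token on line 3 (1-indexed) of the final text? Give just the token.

Answer: uoz

Derivation:
Hunk 1: at line 1 remove [gttqv,cai,hyj] add [fzq,cdw] -> 6 lines: bunj anduz fzq cdw rfc idcvs
Hunk 2: at line 2 remove [cdw] add [nkv] -> 6 lines: bunj anduz fzq nkv rfc idcvs
Hunk 3: at line 1 remove [fzq,nkv] add [lzg,sxel] -> 6 lines: bunj anduz lzg sxel rfc idcvs
Hunk 4: at line 1 remove [anduz,lzg,sxel] add [xqp,uoz] -> 5 lines: bunj xqp uoz rfc idcvs
Final line 3: uoz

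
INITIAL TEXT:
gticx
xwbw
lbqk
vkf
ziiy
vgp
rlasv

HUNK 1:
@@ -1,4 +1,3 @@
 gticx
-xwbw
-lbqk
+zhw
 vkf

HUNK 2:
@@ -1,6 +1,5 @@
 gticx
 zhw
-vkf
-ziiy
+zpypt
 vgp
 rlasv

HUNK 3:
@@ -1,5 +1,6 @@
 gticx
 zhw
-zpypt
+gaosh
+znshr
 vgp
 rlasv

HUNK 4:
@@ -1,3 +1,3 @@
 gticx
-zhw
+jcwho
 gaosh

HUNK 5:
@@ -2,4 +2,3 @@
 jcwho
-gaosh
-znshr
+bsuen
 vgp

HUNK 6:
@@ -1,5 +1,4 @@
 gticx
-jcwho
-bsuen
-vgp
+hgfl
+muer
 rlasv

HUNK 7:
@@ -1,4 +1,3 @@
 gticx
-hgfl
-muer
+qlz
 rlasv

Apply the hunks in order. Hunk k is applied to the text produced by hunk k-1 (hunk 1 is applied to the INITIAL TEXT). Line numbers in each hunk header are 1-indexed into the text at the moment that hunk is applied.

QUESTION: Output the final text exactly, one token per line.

Hunk 1: at line 1 remove [xwbw,lbqk] add [zhw] -> 6 lines: gticx zhw vkf ziiy vgp rlasv
Hunk 2: at line 1 remove [vkf,ziiy] add [zpypt] -> 5 lines: gticx zhw zpypt vgp rlasv
Hunk 3: at line 1 remove [zpypt] add [gaosh,znshr] -> 6 lines: gticx zhw gaosh znshr vgp rlasv
Hunk 4: at line 1 remove [zhw] add [jcwho] -> 6 lines: gticx jcwho gaosh znshr vgp rlasv
Hunk 5: at line 2 remove [gaosh,znshr] add [bsuen] -> 5 lines: gticx jcwho bsuen vgp rlasv
Hunk 6: at line 1 remove [jcwho,bsuen,vgp] add [hgfl,muer] -> 4 lines: gticx hgfl muer rlasv
Hunk 7: at line 1 remove [hgfl,muer] add [qlz] -> 3 lines: gticx qlz rlasv

Answer: gticx
qlz
rlasv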